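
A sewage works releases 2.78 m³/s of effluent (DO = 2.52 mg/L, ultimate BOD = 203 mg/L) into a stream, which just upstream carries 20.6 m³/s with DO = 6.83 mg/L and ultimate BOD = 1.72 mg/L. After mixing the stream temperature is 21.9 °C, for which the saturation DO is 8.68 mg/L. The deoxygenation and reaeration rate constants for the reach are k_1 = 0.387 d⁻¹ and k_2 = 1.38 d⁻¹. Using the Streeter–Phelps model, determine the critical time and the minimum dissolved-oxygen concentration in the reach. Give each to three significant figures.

Mixed DO = (20.6×6.83 + 2.78×2.52)/(20.6+2.78) = 147.7/23.38 = 6.318 mg/L.
Mixed L₀ = (20.6×1.72 + 2.78×203)/(23.38) = 599.8/23.38 = 25.65 mg/L.
Initial deficit D₀ = C_s − DO₀ = 8.68 − 6.318 = 2.362 mg/L.
t_c = (1/0.9930) ln[(1.38/0.387)(1 − 2.362×0.9930/(0.387×25.65))] = 1.007 × ln(2.723) = 1.009 d.
D_c = (0.387/1.38) × 25.65 × e^(−0.387×1.009) = 0.2804 × 25.65 × 0.6768 = 4.869 mg/L.
Minimum DO = 8.68 − 4.869 = 3.811 mg/L.

t_c ≈ 1.01 d; minimum DO ≈ 3.81 mg/L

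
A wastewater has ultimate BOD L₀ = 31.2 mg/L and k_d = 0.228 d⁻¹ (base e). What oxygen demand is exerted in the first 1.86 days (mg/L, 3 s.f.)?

y ≈ 10.8 mg/L

y_t = L₀(1 − e^(−k_d t)) = 31.2 × (1 − e^(−0.228×1.86))
= 31.2 × (1 − 0.6544) = 31.2 × 0.3456 = 10.78 mg/L.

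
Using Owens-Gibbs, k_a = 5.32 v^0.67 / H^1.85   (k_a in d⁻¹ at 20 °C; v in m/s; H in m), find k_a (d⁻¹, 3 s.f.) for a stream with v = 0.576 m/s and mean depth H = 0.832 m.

k_a ≈ 5.17 d⁻¹

k_a = 5.32 × 0.576^0.67 / 0.832^1.85 = 5.32 × 0.6910 / 0.7116 = 5.166 d⁻¹.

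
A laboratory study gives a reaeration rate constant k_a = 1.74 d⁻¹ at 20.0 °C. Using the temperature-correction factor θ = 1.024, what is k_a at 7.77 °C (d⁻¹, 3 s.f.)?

k_a(T₂) = k_a(T₁) · θ^(T₂−T₁) = 1.74 × 1.024^(7.77−20.0)
= 1.74 × 1.024^-12.2 = 1.74 × 0.7482 = 1.302 d⁻¹.

k_a ≈ 1.30 d⁻¹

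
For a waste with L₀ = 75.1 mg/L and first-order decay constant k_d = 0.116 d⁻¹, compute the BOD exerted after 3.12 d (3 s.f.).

y ≈ 22.8 mg/L

y_t = L₀(1 − e^(−k_d t)) = 75.1 × (1 − e^(−0.116×3.12))
= 75.1 × (1 − 0.6963) = 75.1 × 0.3037 = 22.81 mg/L.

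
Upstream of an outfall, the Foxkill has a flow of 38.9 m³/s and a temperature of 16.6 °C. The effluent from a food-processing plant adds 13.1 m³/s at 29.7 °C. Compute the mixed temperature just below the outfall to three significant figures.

Flow-weighted mixing: C = (Q_r C_r + Q_w C_w)/(Q_r + Q_w)
= (38.9×16.6 + 13.1×29.7)/(38.9 + 13.1) = 1035/52.00 = 19.90 °C.

19.9 °C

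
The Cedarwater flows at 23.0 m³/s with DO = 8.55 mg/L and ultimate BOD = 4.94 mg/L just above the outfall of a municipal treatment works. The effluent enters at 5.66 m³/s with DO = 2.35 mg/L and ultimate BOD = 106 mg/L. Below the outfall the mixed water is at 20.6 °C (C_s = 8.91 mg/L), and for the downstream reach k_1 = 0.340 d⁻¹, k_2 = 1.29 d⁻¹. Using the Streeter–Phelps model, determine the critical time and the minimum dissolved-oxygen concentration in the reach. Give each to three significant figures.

Mixed DO = (23.0×8.55 + 5.66×2.35)/(23.0+5.66) = 210.0/28.66 = 7.326 mg/L.
Mixed L₀ = (23.0×4.94 + 5.66×106)/(28.66) = 713.6/28.66 = 24.90 mg/L.
Initial deficit D₀ = C_s − DO₀ = 8.91 − 7.326 = 1.584 mg/L.
t_c = (1/0.9500) ln[(1.29/0.340)(1 − 1.584×0.9500/(0.340×24.90))] = 1.053 × ln(3.119) = 1.198 d.
D_c = (0.340/1.29) × 24.90 × e^(−0.340×1.198) = 0.2636 × 24.90 × 0.6655 = 4.367 mg/L.
Minimum DO = 8.91 − 4.367 = 4.543 mg/L.

t_c ≈ 1.20 d; minimum DO ≈ 4.54 mg/L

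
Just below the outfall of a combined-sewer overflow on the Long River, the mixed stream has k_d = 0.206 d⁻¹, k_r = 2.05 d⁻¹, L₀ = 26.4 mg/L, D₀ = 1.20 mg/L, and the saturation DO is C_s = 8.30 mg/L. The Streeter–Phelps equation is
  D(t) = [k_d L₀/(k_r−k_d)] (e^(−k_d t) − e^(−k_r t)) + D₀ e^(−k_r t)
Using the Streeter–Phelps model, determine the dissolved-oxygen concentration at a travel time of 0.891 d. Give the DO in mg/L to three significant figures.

k_d L₀/(k_r−k_d) = 0.206×26.4/(2.05−0.206) = 5.438/1.844 = 2.949 mg/L.
e^(−k_d t) = e^(−0.206×0.8910) = 0.8323; e^(−k_r t) = e^(−2.05×0.8910) = 0.1610.
D = 2.949 × (0.8323 − 0.1610) + 1.20 × 0.1610 = 1.980 + 0.1932 = 2.173 mg/L.
DO = C_s − D = 8.30 − 2.173 = 6.127 mg/L.

DO ≈ 6.13 mg/L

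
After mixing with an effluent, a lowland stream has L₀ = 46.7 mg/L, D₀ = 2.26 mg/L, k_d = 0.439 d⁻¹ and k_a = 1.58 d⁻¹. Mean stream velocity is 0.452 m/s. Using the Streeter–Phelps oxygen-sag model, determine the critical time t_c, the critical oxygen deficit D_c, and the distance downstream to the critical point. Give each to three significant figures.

t_c ≈ 1.00 d; D_c ≈ 8.35 mg/L; x_c ≈ 39.2 km

t_c = [1/(k_a−k_d)] ln[(k_a/k_d)(1 − D₀(k_a−k_d)/(k_d L₀))]
= [1/(1.58−0.439)] ln[(1.58/0.439)(1 − 2.26×1.141/(0.439×46.7))]
= (1/1.141) ln[3.599 × 0.8742] = 0.8764 × ln(3.146) = 0.8764 × 1.146 = 1.005 d.
L(t_c) = L₀ e^(−k_d t_c) = 46.7 × 0.6434 = 30.05 mg/L, and at the critical point k_a D_c = k_d L, so D_c = (0.439/1.58) × 30.05 = 8.348 mg/L.
x_c = v t_c = 0.452 m/s × 1.005 d × 86400 s/d = 39230 m ≈ 39.2 km.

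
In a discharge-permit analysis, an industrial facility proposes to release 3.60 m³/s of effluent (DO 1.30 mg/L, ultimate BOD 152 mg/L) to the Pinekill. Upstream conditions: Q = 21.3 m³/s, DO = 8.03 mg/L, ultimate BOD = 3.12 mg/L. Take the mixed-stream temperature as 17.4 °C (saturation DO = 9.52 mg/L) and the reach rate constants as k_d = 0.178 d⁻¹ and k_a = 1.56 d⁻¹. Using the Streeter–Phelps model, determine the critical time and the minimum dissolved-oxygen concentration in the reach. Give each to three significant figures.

Mixed DO = (21.3×8.03 + 3.60×1.30)/(21.3+3.60) = 175.7/24.90 = 7.057 mg/L.
Mixed L₀ = (21.3×3.12 + 3.60×152)/(24.90) = 613.7/24.90 = 24.64 mg/L.
Initial deficit D₀ = C_s − DO₀ = 9.52 − 7.057 = 2.463 mg/L.
t_c = (1/1.382) ln[(1.56/0.178)(1 − 2.463×1.382/(0.178×24.64))] = 0.7236 × ln(1.964) = 0.4883 d.
D_c = (0.178/1.56) × 24.64 × e^(−0.178×0.4883) = 0.1141 × 24.64 × 0.9168 = 2.578 mg/L.
Minimum DO = 9.52 − 2.578 = 6.942 mg/L.

t_c ≈ 0.488 d; minimum DO ≈ 6.94 mg/L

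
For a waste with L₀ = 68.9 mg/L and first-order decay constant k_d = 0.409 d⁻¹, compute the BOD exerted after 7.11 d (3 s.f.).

y_t = L₀(1 − e^(−k_d t)) = 68.9 × (1 − e^(−0.409×7.11))
= 68.9 × (1 − 0.05459) = 68.9 × 0.9454 = 65.14 mg/L.

y ≈ 65.1 mg/L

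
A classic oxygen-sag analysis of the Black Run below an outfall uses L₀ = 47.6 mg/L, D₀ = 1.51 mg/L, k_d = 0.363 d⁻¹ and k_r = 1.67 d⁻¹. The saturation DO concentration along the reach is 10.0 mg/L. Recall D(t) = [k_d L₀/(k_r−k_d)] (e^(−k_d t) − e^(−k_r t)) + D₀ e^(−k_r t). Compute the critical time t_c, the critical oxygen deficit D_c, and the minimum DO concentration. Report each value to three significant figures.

t_c ≈ 1.07 d; D_c ≈ 7.00 mg/L; min DO ≈ 3.00 mg/L

With k_r/k_d = 4.601 and 1 − D₀(k_r−k_d)/(k_d L₀) = 0.8858,
t_c = ln(4.601 × 0.8858) / (1.67 − 0.363) = ln(4.075) / 1.307 = 1.405/1.307 = 1.075 d.
D_c = (k_d/k_r) L₀ e^(−k_d t_c) = (0.363/1.67) × 47.6 × e^(−0.363×1.075) = 0.2174 × 47.6 × 0.6769 = 7.004 mg/L.
Minimum DO = C_s − D_c = 10.0 − 7.004 = 2.996 mg/L.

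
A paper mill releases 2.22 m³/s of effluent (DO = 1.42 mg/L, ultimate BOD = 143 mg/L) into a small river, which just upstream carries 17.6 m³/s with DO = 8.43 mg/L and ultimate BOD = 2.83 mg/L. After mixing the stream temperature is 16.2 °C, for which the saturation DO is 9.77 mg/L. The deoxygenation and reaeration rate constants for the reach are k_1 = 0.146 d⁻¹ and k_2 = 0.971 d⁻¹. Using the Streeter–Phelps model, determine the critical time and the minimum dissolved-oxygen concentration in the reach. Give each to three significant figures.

Mixed DO = (17.6×8.43 + 2.22×1.42)/(17.6+2.22) = 151.5/19.82 = 7.645 mg/L.
Mixed L₀ = (17.6×2.83 + 2.22×143)/(19.82) = 367.3/19.82 = 18.53 mg/L.
Initial deficit D₀ = C_s − DO₀ = 9.77 − 7.645 = 2.125 mg/L.
t_c = (1/0.8250) ln[(0.971/0.146)(1 − 2.125×0.8250/(0.146×18.53))] = 1.212 × ln(2.341) = 1.031 d.
D_c = (0.146/0.971) × 18.53 × e^(−0.146×1.031) = 0.1504 × 18.53 × 0.8603 = 2.397 mg/L.
Minimum DO = 9.77 − 2.397 = 7.373 mg/L.

t_c ≈ 1.03 d; minimum DO ≈ 7.37 mg/L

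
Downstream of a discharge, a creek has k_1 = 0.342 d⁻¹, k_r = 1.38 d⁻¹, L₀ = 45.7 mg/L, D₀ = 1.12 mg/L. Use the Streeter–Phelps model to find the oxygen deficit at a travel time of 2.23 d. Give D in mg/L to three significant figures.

k_1 L₀/(k_r−k_1) = 0.342×45.7/(1.38−0.342) = 15.63/1.038 = 15.06 mg/L.
e^(−k_1 t) = e^(−0.342×2.230) = 0.4664; e^(−k_r t) = e^(−1.38×2.230) = 0.04608.
D = 15.06 × (0.4664 − 0.04608) + 1.12 × 0.04608 = 6.329 + 0.05161 = 6.381 mg/L.

D ≈ 6.38 mg/L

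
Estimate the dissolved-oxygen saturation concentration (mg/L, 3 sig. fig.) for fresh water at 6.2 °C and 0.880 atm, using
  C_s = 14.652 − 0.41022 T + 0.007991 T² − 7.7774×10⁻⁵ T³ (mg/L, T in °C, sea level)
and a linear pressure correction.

C_s ≈ 10.9 mg/L

At sea level: C_s = 14.652 − 0.41022×6.2 + 0.007991×6.2² − 7.7774×10⁻⁵×6.2³ = 12.40 mg/L.
Pressure correction: C_s' = 12.40 × 0.880 = 10.91 mg/L.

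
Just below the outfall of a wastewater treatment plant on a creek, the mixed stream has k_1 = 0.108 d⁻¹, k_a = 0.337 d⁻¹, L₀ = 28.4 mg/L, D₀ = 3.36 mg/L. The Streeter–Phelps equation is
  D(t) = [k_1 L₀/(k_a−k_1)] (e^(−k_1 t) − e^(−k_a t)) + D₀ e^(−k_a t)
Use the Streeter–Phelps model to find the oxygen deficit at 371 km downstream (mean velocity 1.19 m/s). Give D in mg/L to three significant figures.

Travel time t = x/v = 371 km / (1.19 m/s) = 371000 m / 1.19 m/s = 311800 s = 3.608 d.
k_1 L₀/(k_a−k_1) = 0.108×28.4/(0.337−0.108) = 3.067/0.2290 = 13.39 mg/L.
e^(−k_1 t) = e^(−0.108×3.608) = 0.6773; e^(−k_a t) = e^(−0.337×3.608) = 0.2964.
D = 13.39 × (0.6773 − 0.2964) + 3.36 × 0.2964 = 5.101 + 0.9959 = 6.097 mg/L.

D ≈ 6.10 mg/L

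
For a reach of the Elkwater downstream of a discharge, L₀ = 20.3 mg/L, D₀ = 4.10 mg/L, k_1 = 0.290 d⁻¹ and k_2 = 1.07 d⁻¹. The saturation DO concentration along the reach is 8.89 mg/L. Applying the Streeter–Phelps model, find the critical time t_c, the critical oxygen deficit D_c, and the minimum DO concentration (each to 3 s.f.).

t_c = [1/(k_2−k_1)] ln[(k_2/k_1)(1 − D₀(k_2−k_1)/(k_1 L₀))]
= [1/(1.07−0.290)] ln[(1.07/0.290)(1 − 4.10×0.7800/(0.290×20.3))]
= (1/0.7800) ln[3.690 × 0.4568] = 1.282 × ln(1.685) = 1.282 × 0.5220 = 0.6692 d.
L(t_c) = L₀ e^(−k_1 t_c) = 20.3 × 0.8236 = 16.72 mg/L, and at the critical point k_2 D_c = k_1 L, so D_c = (0.290/1.07) × 16.72 = 4.531 mg/L.
Minimum DO = C_s − D_c = 8.89 − 4.531 = 4.359 mg/L.

t_c ≈ 0.669 d; D_c ≈ 4.53 mg/L; min DO ≈ 4.36 mg/L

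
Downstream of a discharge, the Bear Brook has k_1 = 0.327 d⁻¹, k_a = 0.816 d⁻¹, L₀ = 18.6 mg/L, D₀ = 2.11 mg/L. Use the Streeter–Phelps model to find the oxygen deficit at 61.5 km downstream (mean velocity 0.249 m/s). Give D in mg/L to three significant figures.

Travel time t = x/v = 61.5 km / (0.249 m/s) = 61500 m / 0.249 m/s = 247000 s = 2.859 d.
k_1 L₀/(k_a−k_1) = 0.327×18.6/(0.816−0.327) = 6.082/0.4890 = 12.44 mg/L.
e^(−k_1 t) = e^(−0.327×2.859) = 0.3927; e^(−k_a t) = e^(−0.816×2.859) = 0.09704.
D = 12.44 × (0.3927 − 0.09704) + 2.11 × 0.09704 = 3.677 + 0.2047 = 3.882 mg/L.

D ≈ 3.88 mg/L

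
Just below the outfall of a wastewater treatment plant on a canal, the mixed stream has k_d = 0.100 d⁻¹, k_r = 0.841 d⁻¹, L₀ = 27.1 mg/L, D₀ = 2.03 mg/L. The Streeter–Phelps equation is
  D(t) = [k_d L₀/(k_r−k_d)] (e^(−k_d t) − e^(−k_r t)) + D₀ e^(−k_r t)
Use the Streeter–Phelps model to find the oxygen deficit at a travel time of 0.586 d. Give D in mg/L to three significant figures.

k_d L₀/(k_r−k_d) = 0.100×27.1/(0.841−0.100) = 2.710/0.7410 = 3.657 mg/L.
e^(−k_d t) = e^(−0.100×0.5860) = 0.9431; e^(−k_r t) = e^(−0.841×0.5860) = 0.6109.
D = 3.657 × (0.9431 − 0.6109) + 2.03 × 0.6109 = 1.215 + 1.240 = 2.455 mg/L.

D ≈ 2.46 mg/L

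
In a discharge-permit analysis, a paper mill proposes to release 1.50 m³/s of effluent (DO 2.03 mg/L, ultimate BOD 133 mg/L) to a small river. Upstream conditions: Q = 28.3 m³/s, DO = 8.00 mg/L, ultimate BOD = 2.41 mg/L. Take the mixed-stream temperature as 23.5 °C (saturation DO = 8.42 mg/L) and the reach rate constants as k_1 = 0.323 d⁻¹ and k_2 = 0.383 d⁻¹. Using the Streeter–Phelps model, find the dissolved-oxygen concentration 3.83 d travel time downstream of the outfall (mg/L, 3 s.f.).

DO ≈ 5.37 mg/L

Mixed DO = (28.3×8.00 + 1.50×2.03)/(28.3+1.50) = 229.4/29.80 = 7.699 mg/L.
Mixed L₀ = (28.3×2.41 + 1.50×133)/(29.80) = 267.7/29.80 = 8.983 mg/L.
Initial deficit D₀ = C_s − DO₀ = 8.42 − 7.699 = 0.7205 mg/L.
D(3.83) = [0.323×8.983/(0.383−0.323)](e^(−0.323×3.83) − e^(−0.383×3.83)) + 0.7205 e^(−0.383×3.83)
= 48.36 × (0.2902 − 0.2306) + 0.7205 × 0.2306 = 3.048 mg/L.
DO = 8.42 − 3.048 = 5.372 mg/L.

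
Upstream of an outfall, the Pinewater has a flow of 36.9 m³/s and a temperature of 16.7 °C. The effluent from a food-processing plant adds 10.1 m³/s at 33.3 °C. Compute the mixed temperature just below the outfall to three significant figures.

20.3 °C

Flow-weighted mixing: C = (Q_r C_r + Q_w C_w)/(Q_r + Q_w)
= (36.9×16.7 + 10.1×33.3)/(36.9 + 10.1) = 952.6/47.00 = 20.27 °C.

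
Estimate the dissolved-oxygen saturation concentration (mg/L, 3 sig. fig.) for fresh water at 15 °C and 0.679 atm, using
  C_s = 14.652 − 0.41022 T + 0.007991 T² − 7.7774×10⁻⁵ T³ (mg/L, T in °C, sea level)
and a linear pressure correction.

C_s ≈ 6.81 mg/L

At sea level: C_s = 14.652 − 0.41022×15 + 0.007991×15² − 7.7774×10⁻⁵×15³ = 10.03 mg/L.
Pressure correction: C_s' = 10.03 × 0.679 = 6.813 mg/L.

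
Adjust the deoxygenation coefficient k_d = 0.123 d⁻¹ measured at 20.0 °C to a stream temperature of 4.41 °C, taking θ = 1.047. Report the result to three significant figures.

k_d ≈ 0.0601 d⁻¹

k_d(T₂) = k_d(T₁) · θ^(T₂−T₁) = 0.123 × 1.047^(4.41−20.0)
= 0.123 × 1.047^-15.6 = 0.123 × 0.4887 = 0.06011 d⁻¹.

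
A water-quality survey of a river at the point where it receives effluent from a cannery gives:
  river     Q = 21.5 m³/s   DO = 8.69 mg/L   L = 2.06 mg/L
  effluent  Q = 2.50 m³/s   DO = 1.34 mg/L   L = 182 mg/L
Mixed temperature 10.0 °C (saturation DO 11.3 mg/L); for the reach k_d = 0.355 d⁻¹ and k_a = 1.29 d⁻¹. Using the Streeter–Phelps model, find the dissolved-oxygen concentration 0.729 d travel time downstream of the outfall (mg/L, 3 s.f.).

DO ≈ 6.97 mg/L

Mixed DO = (21.5×8.69 + 2.50×1.34)/(21.5+2.50) = 190.2/24.00 = 7.924 mg/L.
Mixed L₀ = (21.5×2.06 + 2.50×182)/(24.00) = 499.3/24.00 = 20.80 mg/L.
Initial deficit D₀ = C_s − DO₀ = 11.3 − 7.924 = 3.376 mg/L.
D(0.729) = [0.355×20.80/(1.29−0.355)](e^(−0.355×0.729) − e^(−1.29×0.729)) + 3.376 e^(−1.29×0.729)
= 7.899 × (0.7720 − 0.3905) + 3.376 × 0.3905 = 4.332 mg/L.
DO = 11.3 − 4.332 = 6.968 mg/L.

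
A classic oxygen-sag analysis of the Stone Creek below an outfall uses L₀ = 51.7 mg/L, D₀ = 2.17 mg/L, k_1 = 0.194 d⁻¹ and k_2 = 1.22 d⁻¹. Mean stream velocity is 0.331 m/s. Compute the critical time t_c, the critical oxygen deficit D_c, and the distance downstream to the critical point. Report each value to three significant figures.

With k_2/k_1 = 6.289 and 1 − D₀(k_2−k_1)/(k_1 L₀) = 0.7780,
t_c = ln(6.289 × 0.7780) / (1.22 − 0.194) = ln(4.893) / 1.026 = 1.588/1.026 = 1.548 d.
D_c = (k_1/k_2) L₀ e^(−k_1 t_c) = (0.194/1.22) × 51.7 × e^(−0.194×1.548) = 0.1590 × 51.7 × 0.7407 = 6.089 mg/L.
x_c = v t_c = 0.331 m/s × 1.548 d × 86400 s/d = 44260 m ≈ 44.3 km.

t_c ≈ 1.55 d; D_c ≈ 6.09 mg/L; x_c ≈ 44.3 km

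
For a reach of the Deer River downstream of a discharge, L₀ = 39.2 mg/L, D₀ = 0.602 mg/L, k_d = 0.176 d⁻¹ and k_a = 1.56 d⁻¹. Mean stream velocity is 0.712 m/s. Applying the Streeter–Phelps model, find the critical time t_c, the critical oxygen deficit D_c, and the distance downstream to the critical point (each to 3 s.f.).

t_c ≈ 1.48 d; D_c ≈ 3.41 mg/L; x_c ≈ 91.3 km

With k_a/k_d = 8.864 and 1 − D₀(k_a−k_d)/(k_d L₀) = 0.8792,
t_c = ln(8.864 × 0.8792) / (1.56 − 0.176) = ln(7.793) / 1.384 = 2.053/1.384 = 1.484 d.
D_c = (k_d/k_a) L₀ e^(−k_d t_c) = (0.176/1.56) × 39.2 × e^(−0.176×1.484) = 0.1128 × 39.2 × 0.7702 = 3.406 mg/L.
x_c = v t_c = 0.712 m/s × 1.484 d × 86400 s/d = 91260 m ≈ 91.3 km.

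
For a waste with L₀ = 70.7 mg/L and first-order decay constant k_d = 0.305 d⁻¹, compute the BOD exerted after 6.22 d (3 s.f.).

y_t = L₀(1 − e^(−k_d t)) = 70.7 × (1 − e^(−0.305×6.22))
= 70.7 × (1 − 0.1500) = 70.7 × 0.8500 = 60.09 mg/L.

y ≈ 60.1 mg/L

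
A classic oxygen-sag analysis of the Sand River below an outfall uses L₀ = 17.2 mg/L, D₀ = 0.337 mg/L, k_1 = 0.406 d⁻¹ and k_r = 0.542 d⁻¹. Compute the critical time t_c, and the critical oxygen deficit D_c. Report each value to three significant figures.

t_c = [1/(k_r−k_1)] ln[(k_r/k_1)(1 − D₀(k_r−k_1)/(k_1 L₀))]
= [1/(0.542−0.406)] ln[(0.542/0.406)(1 − 0.337×0.1360/(0.406×17.2))]
= (1/0.1360) ln[1.335 × 0.9934] = 7.353 × ln(1.326) = 7.353 × 0.2823 = 2.076 d.
L(t_c) = L₀ e^(−k_1 t_c) = 17.2 × 0.4305 = 7.404 mg/L, and at the critical point k_r D_c = k_1 L, so D_c = (0.406/0.542) × 7.404 = 5.546 mg/L.

t_c ≈ 2.08 d; D_c ≈ 5.55 mg/L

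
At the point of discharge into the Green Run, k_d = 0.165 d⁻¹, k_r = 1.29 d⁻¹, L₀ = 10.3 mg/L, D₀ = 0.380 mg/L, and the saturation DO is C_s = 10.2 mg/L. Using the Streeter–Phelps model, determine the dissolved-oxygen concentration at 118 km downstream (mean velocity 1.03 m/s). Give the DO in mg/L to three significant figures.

DO ≈ 9.19 mg/L

Travel time t = x/v = 118 km / (1.03 m/s) = 118000 m / 1.03 m/s = 114600 s = 1.326 d.
k_d L₀/(k_r−k_d) = 0.165×10.3/(1.29−0.165) = 1.700/1.125 = 1.511 mg/L.
e^(−k_d t) = e^(−0.165×1.326) = 0.8035; e^(−k_r t) = e^(−1.29×1.326) = 0.1808.
D = 1.511 × (0.8035 − 0.1808) + 0.380 × 0.1808 = 0.9407 + 0.06870 = 1.009 mg/L.
DO = C_s − D = 10.2 − 1.009 = 9.191 mg/L.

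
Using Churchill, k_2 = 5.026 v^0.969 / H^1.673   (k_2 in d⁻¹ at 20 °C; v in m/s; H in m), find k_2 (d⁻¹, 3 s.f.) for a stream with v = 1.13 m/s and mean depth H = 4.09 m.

k_2 ≈ 0.536 d⁻¹

k_2 = 5.026 × 1.13^0.969 / 4.09^1.673 = 5.026 × 1.126 / 10.55 = 0.5361 d⁻¹.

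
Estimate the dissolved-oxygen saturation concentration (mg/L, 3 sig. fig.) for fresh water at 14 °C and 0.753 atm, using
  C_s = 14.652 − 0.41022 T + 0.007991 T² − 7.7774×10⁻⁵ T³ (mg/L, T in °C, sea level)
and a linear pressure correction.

C_s ≈ 7.73 mg/L

At sea level: C_s = 14.652 − 0.41022×14 + 0.007991×14² − 7.7774×10⁻⁵×14³ = 10.26 mg/L.
Pressure correction: C_s' = 10.26 × 0.753 = 7.727 mg/L.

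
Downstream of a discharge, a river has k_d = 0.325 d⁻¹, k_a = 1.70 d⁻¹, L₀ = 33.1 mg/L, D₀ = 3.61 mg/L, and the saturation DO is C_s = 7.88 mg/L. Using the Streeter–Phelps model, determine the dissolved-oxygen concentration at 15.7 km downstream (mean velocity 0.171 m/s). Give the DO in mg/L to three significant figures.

Travel time t = x/v = 15.7 km / (0.171 m/s) = 15700 m / 0.171 m/s = 91810 s = 1.063 d.
k_d L₀/(k_a−k_d) = 0.325×33.1/(1.70−0.325) = 10.76/1.375 = 7.824 mg/L.
e^(−k_d t) = e^(−0.325×1.063) = 0.7080; e^(−k_a t) = e^(−1.70×1.063) = 0.1642.
D = 7.824 × (0.7080 − 0.1642) + 3.61 × 0.1642 = 4.254 + 0.5929 = 4.847 mg/L.
DO = C_s − D = 7.88 − 4.847 = 3.033 mg/L.

DO ≈ 3.03 mg/L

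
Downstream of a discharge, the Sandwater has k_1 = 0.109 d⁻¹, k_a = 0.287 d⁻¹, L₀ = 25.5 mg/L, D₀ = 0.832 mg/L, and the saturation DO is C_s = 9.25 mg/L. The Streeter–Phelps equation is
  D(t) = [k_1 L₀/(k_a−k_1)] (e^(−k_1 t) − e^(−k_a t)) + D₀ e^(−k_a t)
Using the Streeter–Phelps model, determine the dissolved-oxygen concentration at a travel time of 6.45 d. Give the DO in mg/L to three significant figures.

DO ≈ 3.84 mg/L

k_1 L₀/(k_a−k_1) = 0.109×25.5/(0.287−0.109) = 2.780/0.1780 = 15.62 mg/L.
e^(−k_1 t) = e^(−0.109×6.450) = 0.4951; e^(−k_a t) = e^(−0.287×6.450) = 0.1571.
D = 15.62 × (0.4951 − 0.1571) + 0.832 × 0.1571 = 5.278 + 0.1307 = 5.409 mg/L.
DO = C_s − D = 9.25 − 5.409 = 3.841 mg/L.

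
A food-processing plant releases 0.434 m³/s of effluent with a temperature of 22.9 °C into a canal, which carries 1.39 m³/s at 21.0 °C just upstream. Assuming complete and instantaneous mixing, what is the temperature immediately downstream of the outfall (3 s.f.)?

21.5 °C

Flow-weighted mixing: C = (Q_r C_r + Q_w C_w)/(Q_r + Q_w)
= (1.39×21.0 + 0.434×22.9)/(1.39 + 0.434) = 39.13/1.824 = 21.45 °C.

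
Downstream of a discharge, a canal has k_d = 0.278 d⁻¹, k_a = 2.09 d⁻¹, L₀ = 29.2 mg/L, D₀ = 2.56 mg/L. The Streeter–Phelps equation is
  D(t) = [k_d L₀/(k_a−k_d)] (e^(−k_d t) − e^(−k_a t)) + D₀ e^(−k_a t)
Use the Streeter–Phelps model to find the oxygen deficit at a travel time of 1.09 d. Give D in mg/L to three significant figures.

k_d L₀/(k_a−k_d) = 0.278×29.2/(2.09−0.278) = 8.118/1.812 = 4.480 mg/L.
e^(−k_d t) = e^(−0.278×1.090) = 0.7386; e^(−k_a t) = e^(−2.09×1.090) = 0.1025.
D = 4.480 × (0.7386 − 0.1025) + 2.56 × 0.1025 = 2.850 + 0.2623 = 3.112 mg/L.

D ≈ 3.11 mg/L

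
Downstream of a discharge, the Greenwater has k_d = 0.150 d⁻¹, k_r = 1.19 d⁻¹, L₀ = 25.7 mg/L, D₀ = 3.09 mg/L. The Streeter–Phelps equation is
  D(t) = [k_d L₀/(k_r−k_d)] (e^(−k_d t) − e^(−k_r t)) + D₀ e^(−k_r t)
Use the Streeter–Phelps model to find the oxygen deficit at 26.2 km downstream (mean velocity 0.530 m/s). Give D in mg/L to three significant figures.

Travel time t = x/v = 26.2 km / (0.530 m/s) = 26200 m / 0.530 m/s = 49430 s = 0.5722 d.
k_d L₀/(k_r−k_d) = 0.150×25.7/(1.19−0.150) = 3.855/1.040 = 3.707 mg/L.
e^(−k_d t) = e^(−0.150×0.5722) = 0.9178; e^(−k_r t) = e^(−1.19×0.5722) = 0.5062.
D = 3.707 × (0.9178 − 0.5062) + 3.09 × 0.5062 = 1.526 + 1.564 = 3.090 mg/L.

D ≈ 3.09 mg/L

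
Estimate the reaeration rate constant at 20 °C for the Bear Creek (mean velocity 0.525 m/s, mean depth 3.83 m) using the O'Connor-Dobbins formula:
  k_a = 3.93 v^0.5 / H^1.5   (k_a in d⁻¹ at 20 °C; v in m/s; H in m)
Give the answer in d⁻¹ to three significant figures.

k_a = 3.93 × 0.525^0.5 / 3.83^1.5 = 3.93 × 0.7246 / 7.495 = 0.3799 d⁻¹.

k_a ≈ 0.380 d⁻¹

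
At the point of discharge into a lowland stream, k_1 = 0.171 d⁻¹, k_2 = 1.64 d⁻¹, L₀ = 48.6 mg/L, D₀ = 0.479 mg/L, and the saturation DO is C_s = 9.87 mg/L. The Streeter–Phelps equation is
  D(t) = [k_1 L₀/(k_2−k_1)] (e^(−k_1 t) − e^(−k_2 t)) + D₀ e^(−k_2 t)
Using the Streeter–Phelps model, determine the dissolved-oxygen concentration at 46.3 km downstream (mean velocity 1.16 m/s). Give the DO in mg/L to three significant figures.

Travel time t = x/v = 46.3 km / (1.16 m/s) = 46300 m / 1.16 m/s = 39910 s = 0.4620 d.
k_1 L₀/(k_2−k_1) = 0.171×48.6/(1.64−0.171) = 8.311/1.469 = 5.657 mg/L.
e^(−k_1 t) = e^(−0.171×0.4620) = 0.9240; e^(−k_2 t) = e^(−1.64×0.4620) = 0.4688.
D = 5.657 × (0.9240 − 0.4688) + 0.479 × 0.4688 = 2.576 + 0.2245 = 2.800 mg/L.
DO = C_s − D = 9.87 − 2.800 = 7.070 mg/L.

DO ≈ 7.07 mg/L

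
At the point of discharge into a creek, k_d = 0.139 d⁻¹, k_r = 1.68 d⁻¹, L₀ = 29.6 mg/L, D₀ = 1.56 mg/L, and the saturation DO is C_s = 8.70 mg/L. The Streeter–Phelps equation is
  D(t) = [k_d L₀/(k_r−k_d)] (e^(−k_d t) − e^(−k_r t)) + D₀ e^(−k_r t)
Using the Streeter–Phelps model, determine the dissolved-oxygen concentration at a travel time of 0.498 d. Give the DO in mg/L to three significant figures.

DO ≈ 6.69 mg/L

k_d L₀/(k_r−k_d) = 0.139×29.6/(1.68−0.139) = 4.114/1.541 = 2.670 mg/L.
e^(−k_d t) = e^(−0.139×0.4980) = 0.9331; e^(−k_r t) = e^(−1.68×0.4980) = 0.4332.
D = 2.670 × (0.9331 − 0.4332) + 1.56 × 0.4332 = 1.335 + 0.6757 = 2.011 mg/L.
DO = C_s − D = 8.70 − 2.011 = 6.689 mg/L.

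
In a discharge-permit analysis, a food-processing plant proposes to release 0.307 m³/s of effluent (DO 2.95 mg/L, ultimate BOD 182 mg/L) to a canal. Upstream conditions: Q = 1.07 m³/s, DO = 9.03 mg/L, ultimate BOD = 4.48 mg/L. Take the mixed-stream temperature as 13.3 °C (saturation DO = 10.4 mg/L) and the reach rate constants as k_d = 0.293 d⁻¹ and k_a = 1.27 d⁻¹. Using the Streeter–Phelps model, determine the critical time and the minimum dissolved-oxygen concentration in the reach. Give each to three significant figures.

Mixed DO = (1.07×9.03 + 0.307×2.95)/(1.07+0.307) = 10.57/1.377 = 7.674 mg/L.
Mixed L₀ = (1.07×4.48 + 0.307×182)/(1.377) = 60.67/1.377 = 44.06 mg/L.
Initial deficit D₀ = C_s − DO₀ = 10.4 − 7.674 = 2.726 mg/L.
t_c = (1/0.9770) ln[(1.27/0.293)(1 − 2.726×0.9770/(0.293×44.06))] = 1.024 × ln(3.440) = 1.265 d.
D_c = (0.293/1.27) × 44.06 × e^(−0.293×1.265) = 0.2307 × 44.06 × 0.6904 = 7.017 mg/L.
Minimum DO = 10.4 − 7.017 = 3.383 mg/L.

t_c ≈ 1.26 d; minimum DO ≈ 3.38 mg/L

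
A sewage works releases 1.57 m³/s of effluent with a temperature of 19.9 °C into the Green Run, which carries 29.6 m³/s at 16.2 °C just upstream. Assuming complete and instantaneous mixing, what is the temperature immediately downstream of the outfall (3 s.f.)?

Flow-weighted mixing: C = (Q_r C_r + Q_w C_w)/(Q_r + Q_w)
= (29.6×16.2 + 1.57×19.9)/(29.6 + 1.57) = 510.8/31.17 = 16.39 °C.

16.4 °C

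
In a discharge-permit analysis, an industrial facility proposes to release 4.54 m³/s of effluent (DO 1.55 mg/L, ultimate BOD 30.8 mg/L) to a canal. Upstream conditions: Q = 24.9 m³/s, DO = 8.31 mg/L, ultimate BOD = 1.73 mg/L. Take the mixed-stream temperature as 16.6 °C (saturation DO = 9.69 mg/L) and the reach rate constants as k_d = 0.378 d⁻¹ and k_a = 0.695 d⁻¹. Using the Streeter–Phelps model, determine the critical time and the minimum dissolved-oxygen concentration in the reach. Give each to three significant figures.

t_c ≈ 0.672 d; minimum DO ≈ 7.07 mg/L

Mixed DO = (24.9×8.31 + 4.54×1.55)/(24.9+4.54) = 214.0/29.44 = 7.268 mg/L.
Mixed L₀ = (24.9×1.73 + 4.54×30.8)/(29.44) = 182.9/29.44 = 6.213 mg/L.
Initial deficit D₀ = C_s − DO₀ = 9.69 − 7.268 = 2.422 mg/L.
t_c = (1/0.3170) ln[(0.695/0.378)(1 − 2.422×0.3170/(0.378×6.213))] = 3.155 × ln(1.237) = 0.6720 d.
D_c = (0.378/0.695) × 6.213 × e^(−0.378×0.6720) = 0.5439 × 6.213 × 0.7757 = 2.621 mg/L.
Minimum DO = 9.69 − 2.621 = 7.069 mg/L.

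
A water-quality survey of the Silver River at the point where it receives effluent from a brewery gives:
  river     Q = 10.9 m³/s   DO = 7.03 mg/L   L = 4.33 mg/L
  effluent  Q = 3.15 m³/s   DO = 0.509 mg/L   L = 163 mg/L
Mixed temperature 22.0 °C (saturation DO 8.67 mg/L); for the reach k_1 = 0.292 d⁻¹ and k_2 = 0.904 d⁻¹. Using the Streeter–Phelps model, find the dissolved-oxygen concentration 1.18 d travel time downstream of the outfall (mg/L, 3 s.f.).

Mixed DO = (10.9×7.03 + 3.15×0.509)/(10.9+3.15) = 78.23/14.05 = 5.568 mg/L.
Mixed L₀ = (10.9×4.33 + 3.15×163)/(14.05) = 560.6/14.05 = 39.90 mg/L.
Initial deficit D₀ = C_s − DO₀ = 8.67 − 5.568 = 3.102 mg/L.
D(1.18) = [0.292×39.90/(0.904−0.292)](e^(−0.292×1.18) − e^(−0.904×1.18)) + 3.102 e^(−0.904×1.18)
= 19.04 × (0.7085 − 0.3441) + 3.102 × 0.3441 = 8.005 mg/L.
DO = 8.67 − 8.005 = 0.6647 mg/L.

DO ≈ 0.665 mg/L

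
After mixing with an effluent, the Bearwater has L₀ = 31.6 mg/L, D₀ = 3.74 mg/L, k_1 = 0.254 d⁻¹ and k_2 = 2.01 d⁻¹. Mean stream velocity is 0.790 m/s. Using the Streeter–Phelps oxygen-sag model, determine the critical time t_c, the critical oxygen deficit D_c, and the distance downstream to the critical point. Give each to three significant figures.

t_c ≈ 0.207 d; D_c ≈ 3.79 mg/L; x_c ≈ 14.1 km

At the critical point dD/dt = 0, so k_1 L₀ e^(−k_1 t) = k_2 D. Substituting D(t) from the Streeter–Phelps equation and solving for t gives
t_c = ln[(k_2/k_1)(1 − D₀(k_2−k_1)/(k_1 L₀))] / (k_2−k_1).
Here k_2−k_1 = 1.756 d⁻¹ and 1 − D₀(k_2−k_1)/(k_1 L₀) = 1 − 3.74×1.756/(0.254×31.6) = 0.1818, so
t_c = ln(7.913 × 0.1818) / 1.756 = 0.3635 / 1.756 = 0.2070 d.
L(t_c) = L₀ e^(−k_1 t_c) = 31.6 × 0.9488 = 29.98 mg/L, and at the critical point k_2 D_c = k_1 L, so D_c = (0.254/2.01) × 29.98 = 3.789 mg/L.
x_c = v t_c = 0.790 m/s × 0.2070 d × 86400 s/d = 14130 m ≈ 14.1 km.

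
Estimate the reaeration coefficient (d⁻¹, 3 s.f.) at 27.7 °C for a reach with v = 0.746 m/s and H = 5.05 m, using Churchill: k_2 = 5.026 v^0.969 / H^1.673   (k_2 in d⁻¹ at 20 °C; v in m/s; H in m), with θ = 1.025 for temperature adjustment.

k_2(20) = 5.026 × 0.746^0.969 / 5.05^1.673 = 5.026 × 0.7528 / 15.02 = 0.2519 d⁻¹.
k_2(27.7) = 0.2519 × 1.025^(27.7−20) = 0.2519 × 1.209 = 0.3047 d⁻¹.

k_2 ≈ 0.305 d⁻¹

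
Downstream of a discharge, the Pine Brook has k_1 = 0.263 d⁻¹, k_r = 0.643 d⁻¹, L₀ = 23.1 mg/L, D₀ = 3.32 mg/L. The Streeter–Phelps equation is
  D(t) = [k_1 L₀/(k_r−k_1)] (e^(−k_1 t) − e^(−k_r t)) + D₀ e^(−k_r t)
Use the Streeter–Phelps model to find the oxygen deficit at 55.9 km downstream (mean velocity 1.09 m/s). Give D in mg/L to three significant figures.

D ≈ 5.03 mg/L

Travel time t = x/v = 55.9 km / (1.09 m/s) = 55900 m / 1.09 m/s = 51280 s = 0.5936 d.
k_1 L₀/(k_r−k_1) = 0.263×23.1/(0.643−0.263) = 6.075/0.3800 = 15.99 mg/L.
e^(−k_1 t) = e^(−0.263×0.5936) = 0.8555; e^(−k_r t) = e^(−0.643×0.5936) = 0.6827.
D = 15.99 × (0.8555 − 0.6827) + 3.32 × 0.6827 = 2.762 + 2.267 = 5.028 mg/L.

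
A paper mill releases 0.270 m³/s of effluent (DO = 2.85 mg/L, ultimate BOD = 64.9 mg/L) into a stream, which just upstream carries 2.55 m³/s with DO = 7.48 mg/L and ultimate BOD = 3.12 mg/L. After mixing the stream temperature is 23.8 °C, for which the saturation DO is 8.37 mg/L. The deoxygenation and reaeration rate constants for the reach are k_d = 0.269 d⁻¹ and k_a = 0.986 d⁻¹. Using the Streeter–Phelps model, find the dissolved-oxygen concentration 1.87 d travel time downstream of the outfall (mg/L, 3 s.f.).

Mixed DO = (2.55×7.48 + 0.270×2.85)/(2.55+0.270) = 19.84/2.820 = 7.037 mg/L.
Mixed L₀ = (2.55×3.12 + 0.270×64.9)/(2.820) = 25.48/2.820 = 9.035 mg/L.
Initial deficit D₀ = C_s − DO₀ = 8.37 − 7.037 = 1.333 mg/L.
D(1.87) = [0.269×9.035/(0.986−0.269)](e^(−0.269×1.87) − e^(−0.986×1.87)) + 1.333 e^(−0.986×1.87)
= 3.390 × (0.6047 − 0.1582) + 1.333 × 0.1582 = 1.724 mg/L.
DO = 8.37 − 1.724 = 6.646 mg/L.

DO ≈ 6.65 mg/L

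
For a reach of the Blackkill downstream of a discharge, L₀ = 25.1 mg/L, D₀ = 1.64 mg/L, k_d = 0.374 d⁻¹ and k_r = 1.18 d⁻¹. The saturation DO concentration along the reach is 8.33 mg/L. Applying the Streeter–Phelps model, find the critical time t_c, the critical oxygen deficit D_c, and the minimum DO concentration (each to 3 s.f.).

t_c ≈ 1.24 d; D_c ≈ 5.01 mg/L; min DO ≈ 3.32 mg/L

At the critical point dD/dt = 0, so k_d L₀ e^(−k_d t) = k_r D. Substituting D(t) from the Streeter–Phelps equation and solving for t gives
t_c = ln[(k_r/k_d)(1 − D₀(k_r−k_d)/(k_d L₀))] / (k_r−k_d).
Here k_r−k_d = 0.8060 d⁻¹ and 1 − D₀(k_r−k_d)/(k_d L₀) = 1 − 1.64×0.8060/(0.374×25.1) = 0.8592, so
t_c = ln(3.155 × 0.8592) / 0.8060 = 0.9972 / 0.8060 = 1.237 d.
L(t_c) = L₀ e^(−k_d t_c) = 25.1 × 0.6296 = 15.80 mg/L, and at the critical point k_r D_c = k_d L, so D_c = (0.374/1.18) × 15.80 = 5.008 mg/L.
Minimum DO = C_s − D_c = 8.33 − 5.008 = 3.322 mg/L.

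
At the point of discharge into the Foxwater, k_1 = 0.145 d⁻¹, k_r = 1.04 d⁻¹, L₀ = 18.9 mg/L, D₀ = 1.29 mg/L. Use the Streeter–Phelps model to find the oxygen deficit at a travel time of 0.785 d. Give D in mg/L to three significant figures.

k_1 L₀/(k_r−k_1) = 0.145×18.9/(1.04−0.145) = 2.740/0.8950 = 3.062 mg/L.
e^(−k_1 t) = e^(−0.145×0.7850) = 0.8924; e^(−k_r t) = e^(−1.04×0.7850) = 0.4420.
D = 3.062 × (0.8924 − 0.4420) + 1.29 × 0.4420 = 1.379 + 0.5702 = 1.949 mg/L.

D ≈ 1.95 mg/L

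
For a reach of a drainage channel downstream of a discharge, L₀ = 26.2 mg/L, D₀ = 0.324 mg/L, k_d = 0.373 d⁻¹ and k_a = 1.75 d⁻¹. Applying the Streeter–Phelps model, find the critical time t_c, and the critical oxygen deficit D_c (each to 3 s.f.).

With k_a/k_d = 4.692 and 1 − D₀(k_a−k_d)/(k_d L₀) = 0.9543,
t_c = ln(4.692 × 0.9543) / (1.75 − 0.373) = ln(4.477) / 1.377 = 1.499/1.377 = 1.089 d.
D_c = (k_d/k_a) L₀ e^(−k_d t_c) = (0.373/1.75) × 26.2 × e^(−0.373×1.089) = 0.2131 × 26.2 × 0.6663 = 3.721 mg/L.

t_c ≈ 1.09 d; D_c ≈ 3.72 mg/L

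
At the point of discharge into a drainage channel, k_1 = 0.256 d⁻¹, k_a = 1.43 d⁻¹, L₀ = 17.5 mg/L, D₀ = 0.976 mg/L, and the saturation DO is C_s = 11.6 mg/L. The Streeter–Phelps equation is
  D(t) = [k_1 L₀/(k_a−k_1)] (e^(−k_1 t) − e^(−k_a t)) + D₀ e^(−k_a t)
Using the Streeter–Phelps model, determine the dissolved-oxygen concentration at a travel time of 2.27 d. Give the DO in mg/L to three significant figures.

k_1 L₀/(k_a−k_1) = 0.256×17.5/(1.43−0.256) = 4.480/1.174 = 3.816 mg/L.
e^(−k_1 t) = e^(−0.256×2.270) = 0.5593; e^(−k_a t) = e^(−1.43×2.270) = 0.03893.
D = 3.816 × (0.5593 − 0.03893) + 0.976 × 0.03893 = 1.986 + 0.03799 = 2.024 mg/L.
DO = C_s − D = 11.6 − 2.024 = 9.576 mg/L.

DO ≈ 9.58 mg/L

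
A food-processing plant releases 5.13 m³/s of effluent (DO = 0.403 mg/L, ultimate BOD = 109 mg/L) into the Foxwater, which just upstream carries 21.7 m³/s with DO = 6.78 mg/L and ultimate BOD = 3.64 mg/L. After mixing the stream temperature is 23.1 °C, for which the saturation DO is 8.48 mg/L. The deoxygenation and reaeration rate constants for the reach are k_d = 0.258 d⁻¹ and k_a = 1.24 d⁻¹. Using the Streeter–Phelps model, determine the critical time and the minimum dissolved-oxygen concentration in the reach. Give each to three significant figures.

t_c ≈ 0.958 d; minimum DO ≈ 4.61 mg/L

Mixed DO = (21.7×6.78 + 5.13×0.403)/(21.7+5.13) = 149.2/26.83 = 5.561 mg/L.
Mixed L₀ = (21.7×3.64 + 5.13×109)/(26.83) = 638.2/26.83 = 23.79 mg/L.
Initial deficit D₀ = C_s − DO₀ = 8.48 − 5.561 = 2.919 mg/L.
t_c = (1/0.9820) ln[(1.24/0.258)(1 − 2.919×0.9820/(0.258×23.79))] = 1.018 × ln(2.561) = 0.9576 d.
D_c = (0.258/1.24) × 23.79 × e^(−0.258×0.9576) = 0.2081 × 23.79 × 0.7811 = 3.866 mg/L.
Minimum DO = 8.48 − 3.866 = 4.614 mg/L.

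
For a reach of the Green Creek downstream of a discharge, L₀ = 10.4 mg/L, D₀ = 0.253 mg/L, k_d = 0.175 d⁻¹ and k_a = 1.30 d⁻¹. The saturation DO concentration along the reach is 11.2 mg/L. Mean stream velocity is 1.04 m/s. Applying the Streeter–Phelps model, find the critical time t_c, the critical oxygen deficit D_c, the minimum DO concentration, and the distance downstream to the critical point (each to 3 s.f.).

t_c ≈ 1.63 d; D_c ≈ 1.05 mg/L; min DO ≈ 10.1 mg/L; x_c ≈ 147 km

t_c = [1/(k_a−k_d)] ln[(k_a/k_d)(1 − D₀(k_a−k_d)/(k_d L₀))]
= [1/(1.30−0.175)] ln[(1.30/0.175)(1 − 0.253×1.125/(0.175×10.4))]
= (1/1.125) ln[7.429 × 0.8436] = 0.8889 × ln(6.267) = 0.8889 × 1.835 = 1.631 d.
D_c = (k_d/k_a) L₀ e^(−k_d t_c) = (0.175/1.30) × 10.4 × e^(−0.175×1.631) = 0.1346 × 10.4 × 0.7516 = 1.052 mg/L.
Minimum DO = C_s − D_c = 11.2 − 1.052 = 10.15 mg/L.
x_c = v t_c = 1.04 m/s × 1.631 d × 86400 s/d = 146600 m ≈ 147 km.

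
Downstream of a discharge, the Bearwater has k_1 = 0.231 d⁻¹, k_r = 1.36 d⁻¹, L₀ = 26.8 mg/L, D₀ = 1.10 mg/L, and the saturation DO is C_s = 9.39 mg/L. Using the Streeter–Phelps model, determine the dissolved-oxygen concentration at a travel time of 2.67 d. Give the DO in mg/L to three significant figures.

k_1 L₀/(k_r−k_1) = 0.231×26.8/(1.36−0.231) = 6.191/1.129 = 5.483 mg/L.
e^(−k_1 t) = e^(−0.231×2.670) = 0.5397; e^(−k_r t) = e^(−1.36×2.670) = 0.02648.
D = 5.483 × (0.5397 − 0.02648) + 1.10 × 0.02648 = 2.814 + 0.02913 = 2.843 mg/L.
DO = C_s − D = 9.39 − 2.843 = 6.547 mg/L.

DO ≈ 6.55 mg/L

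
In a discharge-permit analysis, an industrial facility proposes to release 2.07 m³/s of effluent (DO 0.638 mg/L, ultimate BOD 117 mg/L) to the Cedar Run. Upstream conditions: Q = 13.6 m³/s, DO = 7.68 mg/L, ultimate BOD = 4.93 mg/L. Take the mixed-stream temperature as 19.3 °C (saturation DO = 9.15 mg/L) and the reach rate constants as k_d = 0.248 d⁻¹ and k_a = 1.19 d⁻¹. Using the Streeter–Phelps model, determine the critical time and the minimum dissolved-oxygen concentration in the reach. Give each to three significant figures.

t_c ≈ 1.01 d; minimum DO ≈ 5.95 mg/L

Mixed DO = (13.6×7.68 + 2.07×0.638)/(13.6+2.07) = 105.8/15.67 = 6.750 mg/L.
Mixed L₀ = (13.6×4.93 + 2.07×117)/(15.67) = 309.2/15.67 = 19.73 mg/L.
Initial deficit D₀ = C_s − DO₀ = 9.15 − 6.750 = 2.400 mg/L.
t_c = (1/0.9420) ln[(1.19/0.248)(1 − 2.400×0.9420/(0.248×19.73))] = 1.062 × ln(2.582) = 1.007 d.
D_c = (0.248/1.19) × 19.73 × e^(−0.248×1.007) = 0.2084 × 19.73 × 0.7790 = 3.204 mg/L.
Minimum DO = 9.15 − 3.204 = 5.946 mg/L.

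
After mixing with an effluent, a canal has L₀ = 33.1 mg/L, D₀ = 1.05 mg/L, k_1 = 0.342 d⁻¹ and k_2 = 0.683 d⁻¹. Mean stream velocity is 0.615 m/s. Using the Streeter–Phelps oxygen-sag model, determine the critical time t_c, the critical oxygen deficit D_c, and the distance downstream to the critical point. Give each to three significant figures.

At the critical point dD/dt = 0, so k_1 L₀ e^(−k_1 t) = k_2 D. Substituting D(t) from the Streeter–Phelps equation and solving for t gives
t_c = ln[(k_2/k_1)(1 − D₀(k_2−k_1)/(k_1 L₀))] / (k_2−k_1).
Here k_2−k_1 = 0.3410 d⁻¹ and 1 − D₀(k_2−k_1)/(k_1 L₀) = 1 − 1.05×0.3410/(0.342×33.1) = 0.9684, so
t_c = ln(1.997 × 0.9684) / 0.3410 = 0.6595 / 0.3410 = 1.934 d.
L(t_c) = L₀ e^(−k_1 t_c) = 33.1 × 0.5161 = 17.08 mg/L, and at the critical point k_2 D_c = k_1 L, so D_c = (0.342/0.683) × 17.08 = 8.554 mg/L.
x_c = v t_c = 0.615 m/s × 1.934 d × 86400 s/d = 102800 m ≈ 103 km.

t_c ≈ 1.93 d; D_c ≈ 8.55 mg/L; x_c ≈ 103 km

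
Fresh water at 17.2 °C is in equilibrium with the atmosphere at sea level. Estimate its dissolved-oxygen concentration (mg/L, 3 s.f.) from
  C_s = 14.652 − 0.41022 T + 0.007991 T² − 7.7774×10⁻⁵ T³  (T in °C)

C_s ≈ 9.56 mg/L

C_s = 14.652 − 0.41022×17.2 + 0.007991×17.2² − 7.7774×10⁻⁵×17.2³ = 9.565 mg/L.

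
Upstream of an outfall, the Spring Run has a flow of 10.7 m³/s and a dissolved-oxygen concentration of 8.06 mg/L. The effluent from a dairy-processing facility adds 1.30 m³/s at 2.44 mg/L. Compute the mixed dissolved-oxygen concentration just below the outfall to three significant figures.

Flow-weighted mixing: C = (Q_r C_r + Q_w C_w)/(Q_r + Q_w)
= (10.7×8.06 + 1.30×2.44)/(10.7 + 1.30) = 89.41/12.00 = 7.451 mg/L.

7.45 mg/L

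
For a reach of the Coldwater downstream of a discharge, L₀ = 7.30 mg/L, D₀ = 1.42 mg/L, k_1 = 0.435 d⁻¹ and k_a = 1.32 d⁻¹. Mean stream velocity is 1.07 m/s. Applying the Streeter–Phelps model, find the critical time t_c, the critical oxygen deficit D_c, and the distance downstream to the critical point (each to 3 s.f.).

t_c ≈ 0.685 d; D_c ≈ 1.79 mg/L; x_c ≈ 63.3 km

With k_a/k_1 = 3.034 and 1 − D₀(k_a−k_1)/(k_1 L₀) = 0.6043,
t_c = ln(3.034 × 0.6043) / (1.32 − 0.435) = ln(1.834) / 0.8850 = 0.6063/0.8850 = 0.6851 d.
D_c = (k_1/k_a) L₀ e^(−k_1 t_c) = (0.435/1.32) × 7.30 × e^(−0.435×0.6851) = 0.3295 × 7.30 × 0.7423 = 1.786 mg/L.
x_c = v t_c = 1.07 m/s × 0.6851 d × 86400 s/d = 63330 m ≈ 63.3 km.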